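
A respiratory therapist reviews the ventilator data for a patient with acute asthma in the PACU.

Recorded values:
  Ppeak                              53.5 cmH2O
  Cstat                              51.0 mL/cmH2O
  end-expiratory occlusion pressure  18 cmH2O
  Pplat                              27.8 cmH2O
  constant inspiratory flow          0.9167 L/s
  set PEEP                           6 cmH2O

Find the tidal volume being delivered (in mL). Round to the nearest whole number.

500

End-expiratory occlusion gives total PEEP = 18 cmH2O (intrinsic PEEP = 18 − 6 = 12). Use total PEEP for the elastic gradient.
Vt = Cstat × (Pplat − PEEPtotal) = 51.0 × (27.8 − 18) = 51.0 × 9.8 = 499.8 mL.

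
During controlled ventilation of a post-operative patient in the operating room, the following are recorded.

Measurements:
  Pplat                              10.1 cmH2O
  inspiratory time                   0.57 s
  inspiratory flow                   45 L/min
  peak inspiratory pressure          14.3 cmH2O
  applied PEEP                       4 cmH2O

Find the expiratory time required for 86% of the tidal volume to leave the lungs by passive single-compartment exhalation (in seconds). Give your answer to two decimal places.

Flow: 45 L/min ÷ 60 = 0.75 L/s.
Vt = flow × Ti = 0.75 L/s × 0.57 s × 1000 mL/L = 427.5 mL.
R = (PIP − Pplat)/V̇ = (14.3 − 10.1) / 0.75 = 4.2/0.75 = 5.6 cmH2O·s/L.
C = Vt/(Pplat − PEEP) = 427.5 / (10.1 − 4) = 427.5/6.1 = 70.082 mL/cmH2O.
τ = R × C = 5.6 × 0.07008 L/cmH2O = 0.3924 s.
t = −τ·ln(1 − 0.86) = −0.3924·ln(0.14) = 0.7715 s.

0.77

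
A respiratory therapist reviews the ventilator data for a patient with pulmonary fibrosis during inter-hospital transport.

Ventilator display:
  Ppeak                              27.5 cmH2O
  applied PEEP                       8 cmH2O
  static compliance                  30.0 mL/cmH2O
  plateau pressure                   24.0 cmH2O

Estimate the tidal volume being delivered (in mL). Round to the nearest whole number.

480

Vt = Cstat × (Pplat − PEEP) = 30.0 × (24.0 − 8) = 30.0 × 16.0 = 480.0 mL.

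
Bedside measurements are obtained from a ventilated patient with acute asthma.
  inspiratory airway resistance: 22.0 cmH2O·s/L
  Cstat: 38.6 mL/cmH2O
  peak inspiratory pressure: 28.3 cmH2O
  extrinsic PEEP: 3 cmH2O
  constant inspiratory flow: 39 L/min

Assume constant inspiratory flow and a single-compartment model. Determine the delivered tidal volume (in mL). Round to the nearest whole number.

425

Flow: 39 L/min ÷ 60 = 0.65 L/s.
Equation of motion (constant flow): PIP = Vt/C + R·V̇ + PEEP.
Vt/C = PIP − R·V̇ − PEEP = 28.3 − 14.3 − 3 = 11.0 cmH2O.
Vt = C × 11.0 = 38.6 × 11.0 = 424.6 mL.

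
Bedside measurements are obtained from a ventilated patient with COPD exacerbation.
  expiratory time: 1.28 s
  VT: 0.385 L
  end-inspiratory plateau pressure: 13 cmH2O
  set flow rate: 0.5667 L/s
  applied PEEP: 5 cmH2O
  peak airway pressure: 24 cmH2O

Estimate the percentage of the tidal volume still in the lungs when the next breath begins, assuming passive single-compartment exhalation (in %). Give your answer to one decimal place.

25.4

R = (PIP − Pplat)/V̇ = (24 − 13) / 0.5667 = 11.0/0.5667 = 19.411 cmH2O·s/L.
C = Vt/(Pplat − PEEP) = 385.0 / (13 − 5) = 385.0/8.0 = 48.125 mL/cmH2O.
τ = R × C = 19.411 × 0.04813 L/cmH2O = 0.9343 s.
Fraction remaining at end-expiration = e^(−Te/τ) = e^(−1.28/0.9343) = 0.2541 → 25.41%.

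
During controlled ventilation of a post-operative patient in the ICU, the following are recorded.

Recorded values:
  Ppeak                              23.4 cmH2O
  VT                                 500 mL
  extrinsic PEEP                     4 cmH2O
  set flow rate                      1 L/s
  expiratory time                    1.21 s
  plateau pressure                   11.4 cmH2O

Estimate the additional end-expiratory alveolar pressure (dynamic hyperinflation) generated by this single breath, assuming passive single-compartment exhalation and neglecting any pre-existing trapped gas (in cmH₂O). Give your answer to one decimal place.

1.7

R = (PIP − Pplat)/V̇ = (23.4 − 11.4) / 1 = 12.0/1 = 12.0 cmH2O·s/L.
C = Vt/(Pplat − PEEP) = 500.0 / (11.4 − 4) = 500.0/7.4 = 67.568 mL/cmH2O.
τ = R × C = 12.0 × 0.06757 L/cmH2O = 0.8108 s.
Fraction remaining = e^(−Te/τ) = e^(−1.21/0.8108) = 0.2248; trapped volume = 500.0 × 0.2248 = 112.4 mL.
Additional alveolar pressure from trapping ≈ V_trapped / C = 112.4 / 67.568 = 1.664 cmH2O.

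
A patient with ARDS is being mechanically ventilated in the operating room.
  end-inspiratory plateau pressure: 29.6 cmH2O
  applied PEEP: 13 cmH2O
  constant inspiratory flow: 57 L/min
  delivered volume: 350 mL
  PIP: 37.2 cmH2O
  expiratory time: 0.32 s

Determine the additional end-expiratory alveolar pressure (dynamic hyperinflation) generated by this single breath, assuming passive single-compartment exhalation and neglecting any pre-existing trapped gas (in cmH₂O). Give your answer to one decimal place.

2.5

Flow: 57 L/min ÷ 60 = 0.95 L/s.
R = (PIP − Pplat)/V̇ = (37.2 − 29.6) / 0.95 = 7.6/0.95 = 8.0 cmH2O·s/L.
C = Vt/(Pplat − PEEP) = 350.0 / (29.6 − 13) = 350.0/16.6 = 21.084 mL/cmH2O.
τ = R × C = 8.0 × 0.02108 L/cmH2O = 0.1686 s.
Fraction remaining = e^(−Te/τ) = e^(−0.32/0.1686) = 0.1499; trapped volume = 350.0 × 0.1499 = 52.465 mL.
Additional alveolar pressure from trapping ≈ V_trapped / C = 52.465 / 21.084 = 2.488 cmH2O.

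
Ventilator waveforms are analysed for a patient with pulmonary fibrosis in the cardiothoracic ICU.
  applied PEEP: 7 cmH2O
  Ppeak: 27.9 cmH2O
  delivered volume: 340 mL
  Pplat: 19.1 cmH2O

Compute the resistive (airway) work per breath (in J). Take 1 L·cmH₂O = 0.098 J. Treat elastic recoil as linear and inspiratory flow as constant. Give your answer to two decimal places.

With constant inspiratory flow the resistive pressure is constant at PIP − Pplat = 27.9 − 19.1 = 8.8 cmH2O, so resistive work = 8.8 × 0.340 = 2.992 L·cmH2O.
× 0.098 J/(L·cmH2O) → 0.2932 J.

0.29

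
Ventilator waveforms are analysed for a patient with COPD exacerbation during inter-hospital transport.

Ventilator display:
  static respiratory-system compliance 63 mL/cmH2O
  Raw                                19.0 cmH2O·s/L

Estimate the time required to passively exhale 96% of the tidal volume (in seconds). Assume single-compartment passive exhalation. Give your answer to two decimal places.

τ = R × C = 19.0 × 63 mL/cmH2O = 19.0 × 0.063 L/cmH2O = 1.197 s.
Exhaled fraction f = 1 − e^(−t/τ) → t = −τ·ln(1 − f) = −1.197·ln(0.04) = 3.853 s.

3.85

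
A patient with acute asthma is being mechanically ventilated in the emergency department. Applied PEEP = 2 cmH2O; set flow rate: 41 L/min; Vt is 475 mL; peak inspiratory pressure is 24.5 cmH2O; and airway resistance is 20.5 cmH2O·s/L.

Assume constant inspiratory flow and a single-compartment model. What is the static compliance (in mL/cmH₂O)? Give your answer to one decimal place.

55.9

Flow: 41 L/min ÷ 60 = 0.6833 L/s.
Equation of motion (constant flow): PIP = Vt/C + R·V̇ + PEEP.
Vt/C = PIP − R·V̇ − PEEP = 24.5 − 20.5×0.6833 − 2 = 24.5 − 14.008 − 2 = 8.492 cmH2O.
C = Vt / 8.492 = 475 / 8.492 = 55.935 mL/cmH2O.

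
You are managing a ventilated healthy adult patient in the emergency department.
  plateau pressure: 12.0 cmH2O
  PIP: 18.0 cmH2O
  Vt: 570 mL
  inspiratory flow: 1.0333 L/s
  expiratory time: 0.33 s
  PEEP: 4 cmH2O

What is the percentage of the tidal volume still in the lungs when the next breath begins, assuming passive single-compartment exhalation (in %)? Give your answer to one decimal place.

45.0

R = (PIP − Pplat)/V̇ = (18.0 − 12.0) / 1.0333 = 6.0/1.0333 = 5.807 cmH2O·s/L.
C = Vt/(Pplat − PEEP) = 570.0 / (12.0 − 4) = 570.0/8.0 = 71.25 mL/cmH2O.
τ = R × C = 5.807 × 0.07125 L/cmH2O = 0.4137 s.
Fraction remaining at end-expiration = e^(−Te/τ) = e^(−0.33/0.4137) = 0.4504 → 45.04%.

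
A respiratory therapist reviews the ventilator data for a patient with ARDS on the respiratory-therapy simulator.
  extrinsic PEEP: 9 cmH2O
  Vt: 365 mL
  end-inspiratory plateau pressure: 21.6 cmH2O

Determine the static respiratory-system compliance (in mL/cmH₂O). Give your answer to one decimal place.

Cstat = Vt / (Pplat − PEEP) = 365 / (21.6 − 9) = 365 / 12.6 = 28.968 mL/cmH2O.

29.0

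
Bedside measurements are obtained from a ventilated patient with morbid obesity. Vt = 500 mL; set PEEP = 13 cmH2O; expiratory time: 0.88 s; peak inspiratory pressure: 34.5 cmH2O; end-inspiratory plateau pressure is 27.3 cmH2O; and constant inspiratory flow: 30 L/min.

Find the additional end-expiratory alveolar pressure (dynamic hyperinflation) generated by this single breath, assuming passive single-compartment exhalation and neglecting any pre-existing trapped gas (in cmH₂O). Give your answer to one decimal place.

2.5

Flow: 30 L/min ÷ 60 = 0.5 L/s.
R = (PIP − Pplat)/V̇ = (34.5 − 27.3) / 0.5 = 7.2/0.5 = 14.4 cmH2O·s/L.
C = Vt/(Pplat − PEEP) = 500.0 / (27.3 − 13) = 500.0/14.3 = 34.965 mL/cmH2O.
τ = R × C = 14.4 × 0.03497 L/cmH2O = 0.5036 s.
Fraction remaining = e^(−Te/τ) = e^(−0.88/0.5036) = 0.1742; trapped volume = 500.0 × 0.1742 = 87.1 mL.
Additional alveolar pressure from trapping ≈ V_trapped / C = 87.1 / 34.965 = 2.491 cmH2O.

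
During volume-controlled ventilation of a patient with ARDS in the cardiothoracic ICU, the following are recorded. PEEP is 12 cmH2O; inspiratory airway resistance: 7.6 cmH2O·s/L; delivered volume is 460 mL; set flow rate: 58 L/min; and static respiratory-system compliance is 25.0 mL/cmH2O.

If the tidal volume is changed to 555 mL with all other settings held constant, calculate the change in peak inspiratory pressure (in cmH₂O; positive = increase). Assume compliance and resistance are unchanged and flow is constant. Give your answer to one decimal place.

PIP = Vt/C + R·V̇ + PEEP (constant-flow equation of motion).
Only the elastic term changes: ΔPIP = ΔVt / C = (555 − 460) / 25.0 = 3.8 cmH2O.

3.8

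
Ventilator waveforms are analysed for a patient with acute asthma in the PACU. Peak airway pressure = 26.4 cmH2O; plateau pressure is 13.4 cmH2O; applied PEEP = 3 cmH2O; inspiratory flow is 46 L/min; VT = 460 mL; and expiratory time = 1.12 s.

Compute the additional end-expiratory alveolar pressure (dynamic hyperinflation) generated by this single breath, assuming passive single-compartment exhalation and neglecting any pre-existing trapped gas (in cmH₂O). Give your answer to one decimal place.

2.3

Flow: 46 L/min ÷ 60 = 0.7667 L/s.
R = (PIP − Pplat)/V̇ = (26.4 − 13.4) / 0.7667 = 13.0/0.7667 = 16.956 cmH2O·s/L.
C = Vt/(Pplat − PEEP) = 460.0 / (13.4 − 3) = 460.0/10.4 = 44.231 mL/cmH2O.
τ = R × C = 16.956 × 0.04423 L/cmH2O = 0.75 s.
Fraction remaining = e^(−Te/τ) = e^(−1.12/0.75) = 0.2246; trapped volume = 460.0 × 0.2246 = 103.32 mL.
Additional alveolar pressure from trapping ≈ V_trapped / C = 103.32 / 44.231 = 2.336 cmH2O.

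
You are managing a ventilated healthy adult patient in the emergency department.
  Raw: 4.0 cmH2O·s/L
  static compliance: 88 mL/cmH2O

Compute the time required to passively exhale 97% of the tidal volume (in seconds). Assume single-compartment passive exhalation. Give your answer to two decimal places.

τ = R × C = 4.0 × 88 mL/cmH2O = 4.0 × 0.088 L/cmH2O = 0.352 s.
Exhaled fraction f = 1 − e^(−t/τ) → t = −τ·ln(1 − f) = −0.352·ln(0.03) = 1.234 s.

1.23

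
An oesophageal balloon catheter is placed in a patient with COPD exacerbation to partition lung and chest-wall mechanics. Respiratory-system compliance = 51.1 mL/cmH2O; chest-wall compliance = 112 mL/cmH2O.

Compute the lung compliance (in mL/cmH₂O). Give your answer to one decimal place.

94.0

1/CL = 1/Crs − 1/Ccw.
1/CL = 1/51.1 − 1/112 = 0.01064.
CL = 93.985 mL/cmH2O.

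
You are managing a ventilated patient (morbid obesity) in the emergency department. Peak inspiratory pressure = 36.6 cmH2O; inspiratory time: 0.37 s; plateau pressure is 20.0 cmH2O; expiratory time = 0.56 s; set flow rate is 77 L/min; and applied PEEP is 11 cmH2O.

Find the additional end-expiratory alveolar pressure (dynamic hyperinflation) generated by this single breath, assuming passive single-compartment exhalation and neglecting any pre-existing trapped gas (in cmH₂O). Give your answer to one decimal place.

Flow: 77 L/min ÷ 60 = 1.2833 L/s.
Vt = flow × Ti = 1.2833 L/s × 0.37 s × 1000 mL/L = 474.82 mL.
R = (PIP − Pplat)/V̇ = (36.6 − 20.0) / 1.2833 = 16.6/1.2833 = 12.935 cmH2O·s/L.
C = Vt/(Pplat − PEEP) = 474.82 / (20.0 − 11) = 474.82/9.0 = 52.758 mL/cmH2O.
τ = R × C = 12.935 × 0.05276 L/cmH2O = 0.6825 s.
Fraction remaining = e^(−Te/τ) = e^(−0.56/0.6825) = 0.4402; trapped volume = 474.82 × 0.4402 = 209.02 mL.
Additional alveolar pressure from trapping ≈ V_trapped / C = 209.02 / 52.758 = 3.962 cmH2O.

4.0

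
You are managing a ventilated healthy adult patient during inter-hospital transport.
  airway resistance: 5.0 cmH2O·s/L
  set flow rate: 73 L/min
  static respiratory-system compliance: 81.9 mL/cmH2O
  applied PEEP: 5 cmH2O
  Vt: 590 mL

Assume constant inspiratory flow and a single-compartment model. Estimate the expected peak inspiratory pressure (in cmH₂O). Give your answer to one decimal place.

18.3

Flow: 73 L/min ÷ 60 = 1.2167 L/s.
Equation of motion (constant flow): PIP = Vt/C + R·V̇ + PEEP.
PIP = 590/81.9 + 5.0×1.2167 + 5 = 7.204 + 6.084 + 5 = 18.288 cmH2O.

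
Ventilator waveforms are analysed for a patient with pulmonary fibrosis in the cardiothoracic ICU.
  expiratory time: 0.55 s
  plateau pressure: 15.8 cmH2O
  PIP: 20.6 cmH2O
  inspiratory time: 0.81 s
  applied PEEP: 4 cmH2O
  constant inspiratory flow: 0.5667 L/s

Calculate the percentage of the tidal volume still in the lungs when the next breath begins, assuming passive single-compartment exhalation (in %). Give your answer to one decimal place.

Vt = flow × Ti = 0.5667 L/s × 0.81 s × 1000 mL/L = 459.03 mL.
R = (PIP − Pplat)/V̇ = (20.6 − 15.8) / 0.5667 = 4.8/0.5667 = 8.47 cmH2O·s/L.
C = Vt/(Pplat − PEEP) = 459.03 / (15.8 − 4) = 459.03/11.8 = 38.901 mL/cmH2O.
τ = R × C = 8.47 × 0.0389 L/cmH2O = 0.3295 s.
Fraction remaining at end-expiration = e^(−Te/τ) = e^(−0.55/0.3295) = 0.1884 → 18.84%.

18.8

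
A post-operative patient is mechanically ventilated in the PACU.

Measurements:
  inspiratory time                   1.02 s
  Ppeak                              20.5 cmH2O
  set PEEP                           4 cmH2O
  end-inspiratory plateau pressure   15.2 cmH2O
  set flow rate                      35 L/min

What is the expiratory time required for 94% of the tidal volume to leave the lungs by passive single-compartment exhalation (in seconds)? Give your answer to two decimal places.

Flow: 35 L/min ÷ 60 = 0.5833 L/s.
Vt = flow × Ti = 0.5833 L/s × 1.02 s × 1000 mL/L = 594.97 mL.
R = (PIP − Pplat)/V̇ = (20.5 − 15.2) / 0.5833 = 5.3/0.5833 = 9.086 cmH2O·s/L.
C = Vt/(Pplat − PEEP) = 594.97 / (15.2 − 4) = 594.97/11.2 = 53.122 mL/cmH2O.
τ = R × C = 9.086 × 0.05312 L/cmH2O = 0.4826 s.
t = −τ·ln(1 − 0.94) = −0.4826·ln(0.06) = 1.358 s.

1.36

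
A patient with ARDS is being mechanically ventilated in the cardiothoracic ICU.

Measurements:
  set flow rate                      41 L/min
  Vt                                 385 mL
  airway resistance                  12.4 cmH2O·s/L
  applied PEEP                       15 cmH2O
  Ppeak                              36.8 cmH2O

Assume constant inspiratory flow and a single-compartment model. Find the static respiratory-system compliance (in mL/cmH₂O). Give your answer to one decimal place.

28.9

Flow: 41 L/min ÷ 60 = 0.6833 L/s.
Equation of motion (constant flow): PIP = Vt/C + R·V̇ + PEEP.
Vt/C = PIP − R·V̇ − PEEP = 36.8 − 12.4×0.6833 − 15 = 36.8 − 8.473 − 15 = 13.327 cmH2O.
C = Vt / 13.327 = 385 / 13.327 = 28.889 mL/cmH2O.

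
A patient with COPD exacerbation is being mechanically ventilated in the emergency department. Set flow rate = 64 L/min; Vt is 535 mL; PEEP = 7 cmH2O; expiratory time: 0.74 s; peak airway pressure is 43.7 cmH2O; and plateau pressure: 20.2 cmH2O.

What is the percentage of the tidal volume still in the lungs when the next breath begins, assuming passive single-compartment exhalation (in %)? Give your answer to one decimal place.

Flow: 64 L/min ÷ 60 = 1.0667 L/s.
R = (PIP − Pplat)/V̇ = (43.7 − 20.2) / 1.0667 = 23.5/1.0667 = 22.031 cmH2O·s/L.
C = Vt/(Pplat − PEEP) = 535.0 / (20.2 − 7) = 535.0/13.2 = 40.53 mL/cmH2O.
τ = R × C = 22.031 × 0.04053 L/cmH2O = 0.8929 s.
Fraction remaining at end-expiration = e^(−Te/τ) = e^(−0.74/0.8929) = 0.4366 → 43.66%.

43.7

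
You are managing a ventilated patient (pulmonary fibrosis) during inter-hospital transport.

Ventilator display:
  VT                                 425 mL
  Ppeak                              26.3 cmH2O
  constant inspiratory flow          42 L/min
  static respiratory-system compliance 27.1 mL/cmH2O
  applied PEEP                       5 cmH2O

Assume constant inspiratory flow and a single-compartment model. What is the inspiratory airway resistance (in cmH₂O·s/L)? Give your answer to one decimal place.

8.0

Flow: 42 L/min ÷ 60 = 0.7 L/s.
Equation of motion (constant flow): PIP = Vt/C + R·V̇ + PEEP.
R·V̇ = PIP − Vt/C − PEEP = 26.3 − 425/27.1 − 5 = 26.3 − 15.683 − 5 = 5.617 cmH2O.
R = 5.617 / 0.7 = 8.024 cmH2O·s/L.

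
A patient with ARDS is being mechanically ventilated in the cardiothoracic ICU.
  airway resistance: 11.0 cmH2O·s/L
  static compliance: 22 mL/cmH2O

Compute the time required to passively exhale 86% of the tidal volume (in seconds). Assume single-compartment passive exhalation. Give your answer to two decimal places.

0.48

τ = R × C = 11.0 × 22 mL/cmH2O = 11.0 × 0.022 L/cmH2O = 0.242 s.
Exhaled fraction f = 1 − e^(−t/τ) → t = −τ·ln(1 − f) = −0.242·ln(0.14) = 0.4758 s.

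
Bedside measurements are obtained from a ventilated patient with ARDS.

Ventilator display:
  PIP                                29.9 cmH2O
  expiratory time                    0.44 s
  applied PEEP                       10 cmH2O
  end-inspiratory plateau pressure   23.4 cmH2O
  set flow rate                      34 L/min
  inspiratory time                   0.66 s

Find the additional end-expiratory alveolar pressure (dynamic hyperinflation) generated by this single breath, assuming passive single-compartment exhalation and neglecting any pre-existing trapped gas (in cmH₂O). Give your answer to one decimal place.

3.4

Flow: 34 L/min ÷ 60 = 0.5667 L/s.
Vt = flow × Ti = 0.5667 L/s × 0.66 s × 1000 mL/L = 374.02 mL.
R = (PIP − Pplat)/V̇ = (29.9 − 23.4) / 0.5667 = 6.5/0.5667 = 11.47 cmH2O·s/L.
C = Vt/(Pplat − PEEP) = 374.02 / (23.4 − 10) = 374.02/13.4 = 27.912 mL/cmH2O.
τ = R × C = 11.47 × 0.02791 L/cmH2O = 0.3201 s.
Fraction remaining = e^(−Te/τ) = e^(−0.44/0.3201) = 0.2529; trapped volume = 374.02 × 0.2529 = 94.59 mL.
Additional alveolar pressure from trapping ≈ V_trapped / C = 94.59 / 27.912 = 3.389 cmH2O.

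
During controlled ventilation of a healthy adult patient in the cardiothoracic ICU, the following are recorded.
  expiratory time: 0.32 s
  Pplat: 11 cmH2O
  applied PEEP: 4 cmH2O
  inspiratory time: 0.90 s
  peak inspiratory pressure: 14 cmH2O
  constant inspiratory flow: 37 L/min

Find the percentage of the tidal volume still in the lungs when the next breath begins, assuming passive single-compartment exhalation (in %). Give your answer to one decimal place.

Flow: 37 L/min ÷ 60 = 0.6167 L/s.
Vt = flow × Ti = 0.6167 L/s × 0.90 s × 1000 mL/L = 555.03 mL.
R = (PIP − Pplat)/V̇ = (14 − 11) / 0.6167 = 3.0/0.6167 = 4.865 cmH2O·s/L.
C = Vt/(Pplat − PEEP) = 555.03 / (11 − 4) = 555.03/7.0 = 79.29 mL/cmH2O.
τ = R × C = 4.865 × 0.07929 L/cmH2O = 0.3857 s.
Fraction remaining at end-expiration = e^(−Te/τ) = e^(−0.32/0.3857) = 0.4362 → 43.62%.

43.6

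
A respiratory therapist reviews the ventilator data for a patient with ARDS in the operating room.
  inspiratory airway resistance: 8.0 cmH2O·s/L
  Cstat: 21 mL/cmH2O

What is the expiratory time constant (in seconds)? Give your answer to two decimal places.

0.17

τ = R × C = 8.0 × 21 mL/cmH2O = 8.0 × 0.021 L/cmH2O = 0.168 s.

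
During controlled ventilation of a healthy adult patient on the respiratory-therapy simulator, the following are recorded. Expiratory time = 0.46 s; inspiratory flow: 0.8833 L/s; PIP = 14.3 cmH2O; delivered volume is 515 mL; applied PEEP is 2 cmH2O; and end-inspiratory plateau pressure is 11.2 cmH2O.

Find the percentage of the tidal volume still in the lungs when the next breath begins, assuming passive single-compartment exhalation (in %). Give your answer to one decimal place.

9.6

R = (PIP − Pplat)/V̇ = (14.3 − 11.2) / 0.8833 = 3.1/0.8833 = 3.51 cmH2O·s/L.
C = Vt/(Pplat − PEEP) = 515.0 / (11.2 − 2) = 515.0/9.2 = 55.978 mL/cmH2O.
τ = R × C = 3.51 × 0.05598 L/cmH2O = 0.1965 s.
Fraction remaining at end-expiration = e^(−Te/τ) = e^(−0.46/0.1965) = 0.09623 → 9.623%.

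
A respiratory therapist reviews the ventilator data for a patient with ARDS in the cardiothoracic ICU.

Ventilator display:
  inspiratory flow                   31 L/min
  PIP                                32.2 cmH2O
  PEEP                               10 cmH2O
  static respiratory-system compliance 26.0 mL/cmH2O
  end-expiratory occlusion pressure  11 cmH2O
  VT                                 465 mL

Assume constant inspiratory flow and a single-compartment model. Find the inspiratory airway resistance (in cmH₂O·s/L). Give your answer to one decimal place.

6.4

Flow: 31 L/min ÷ 60 = 0.5167 L/s.
Total PEEP = 11 cmH2O (set 10 + intrinsic 1); this is the baseline alveolar pressure.
Equation of motion (constant flow): PIP = Vt/C + R·V̇ + PEEP.
R·V̇ = PIP − Vt/C − PEEP = 32.2 − 465/26.0 − 11 = 32.2 − 17.885 − 11 = 3.315 cmH2O.
R = 3.315 / 0.5167 = 6.416 cmH2O·s/L.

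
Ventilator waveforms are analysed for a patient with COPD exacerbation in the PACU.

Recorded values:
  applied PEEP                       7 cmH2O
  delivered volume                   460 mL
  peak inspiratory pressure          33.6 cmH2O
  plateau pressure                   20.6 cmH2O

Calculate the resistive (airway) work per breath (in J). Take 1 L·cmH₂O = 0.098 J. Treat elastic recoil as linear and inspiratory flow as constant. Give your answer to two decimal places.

0.59

With constant inspiratory flow the resistive pressure is constant at PIP − Pplat = 33.6 − 20.6 = 13.0 cmH2O, so resistive work = 13.0 × 0.460 = 5.98 L·cmH2O.
× 0.098 J/(L·cmH2O) → 0.586 J.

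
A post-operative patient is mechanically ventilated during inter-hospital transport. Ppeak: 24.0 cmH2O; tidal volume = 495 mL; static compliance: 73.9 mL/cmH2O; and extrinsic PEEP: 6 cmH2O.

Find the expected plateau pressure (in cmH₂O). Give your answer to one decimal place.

Pplat = PEEP + Vt / Cstat = 6 + 495 / 73.9 = 6 + 6.698 = 12.698 cmH2O.

12.7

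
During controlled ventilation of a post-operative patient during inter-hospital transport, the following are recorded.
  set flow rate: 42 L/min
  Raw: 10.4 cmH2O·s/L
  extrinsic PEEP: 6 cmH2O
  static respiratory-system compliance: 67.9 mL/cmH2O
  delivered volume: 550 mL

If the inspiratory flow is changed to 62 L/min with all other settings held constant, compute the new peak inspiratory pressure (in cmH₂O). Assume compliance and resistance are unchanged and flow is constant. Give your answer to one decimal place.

Flow: 42 L/min ÷ 60 = 0.7 L/s.
New flow: 62 L/min ÷ 60 = 1.0333 L/s.
PIP = Vt/C + R·V̇ + PEEP (constant-flow equation of motion).
Only the resistive term changes: ΔPIP = R × ΔV̇ = 10.4 × (1.0333 − 0.7) = 10.4 × 0.3333 = 3.466 cmH2O.
Original PIP = 550/67.9 + 10.4×0.7 + 6 = 21.38 cmH2O; new PIP = 21.38 + (3.466) = 24.846 cmH2O.

24.8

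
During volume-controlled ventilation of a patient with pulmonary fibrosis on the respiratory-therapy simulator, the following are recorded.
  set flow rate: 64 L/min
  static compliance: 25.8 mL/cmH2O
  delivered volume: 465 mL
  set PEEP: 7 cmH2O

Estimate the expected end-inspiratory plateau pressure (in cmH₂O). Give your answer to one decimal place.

25.0

Pplat = PEEP + Vt / Cstat = 7 + 465 / 25.8 = 7 + 18.023 = 25.023 cmH2O.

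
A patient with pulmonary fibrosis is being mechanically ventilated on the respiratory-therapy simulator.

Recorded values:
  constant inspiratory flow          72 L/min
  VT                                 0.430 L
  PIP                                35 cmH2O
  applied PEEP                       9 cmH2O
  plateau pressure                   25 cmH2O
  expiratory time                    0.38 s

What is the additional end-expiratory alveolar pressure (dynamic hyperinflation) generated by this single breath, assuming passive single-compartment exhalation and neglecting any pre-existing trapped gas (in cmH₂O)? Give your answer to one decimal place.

2.9

Flow: 72 L/min ÷ 60 = 1.2 L/s.
R = (PIP − Pplat)/V̇ = (35 − 25) / 1.2 = 10.0/1.2 = 8.333 cmH2O·s/L.
C = Vt/(Pplat − PEEP) = 430.0 / (25 − 9) = 430.0/16.0 = 26.875 mL/cmH2O.
τ = R × C = 8.333 × 0.02688 L/cmH2O = 0.224 s.
Fraction remaining = e^(−Te/τ) = e^(−0.38/0.224) = 0.1833; trapped volume = 430.0 × 0.1833 = 78.819 mL.
Additional alveolar pressure from trapping ≈ V_trapped / C = 78.819 / 26.875 = 2.933 cmH2O.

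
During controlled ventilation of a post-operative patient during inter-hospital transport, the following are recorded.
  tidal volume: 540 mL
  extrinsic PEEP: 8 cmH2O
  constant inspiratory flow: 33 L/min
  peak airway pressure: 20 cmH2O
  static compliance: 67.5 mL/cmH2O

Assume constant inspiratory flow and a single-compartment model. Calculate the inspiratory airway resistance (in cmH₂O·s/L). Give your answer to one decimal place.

Flow: 33 L/min ÷ 60 = 0.55 L/s.
Equation of motion (constant flow): PIP = Vt/C + R·V̇ + PEEP.
R·V̇ = PIP − Vt/C − PEEP = 20 − 540/67.5 − 8 = 20 − 8.0 − 8 = 4.0 cmH2O.
R = 4.0 / 0.55 = 7.273 cmH2O·s/L.

7.3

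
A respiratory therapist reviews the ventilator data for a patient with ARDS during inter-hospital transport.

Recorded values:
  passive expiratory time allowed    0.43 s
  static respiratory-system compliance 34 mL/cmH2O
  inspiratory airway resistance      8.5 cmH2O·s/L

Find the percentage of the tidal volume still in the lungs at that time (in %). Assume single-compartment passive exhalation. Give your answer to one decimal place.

τ = R × C = 8.5 × 34 mL/cmH2O = 8.5 × 0.034 L/cmH2O = 0.289 s.
Passive exhalation: V(t)/V₀ = e^(−t/τ) = e^(−0.43/0.289) = 0.2258.
Fraction remaining = 0.2258 → 22.58%.

22.6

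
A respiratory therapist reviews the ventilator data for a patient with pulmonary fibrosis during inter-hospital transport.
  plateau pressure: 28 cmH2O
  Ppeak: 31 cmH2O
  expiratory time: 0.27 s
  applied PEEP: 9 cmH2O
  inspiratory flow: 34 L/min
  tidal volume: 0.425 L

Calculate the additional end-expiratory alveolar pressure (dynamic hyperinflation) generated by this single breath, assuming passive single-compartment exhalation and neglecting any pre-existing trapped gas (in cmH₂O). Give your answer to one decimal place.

1.9

Flow: 34 L/min ÷ 60 = 0.5667 L/s.
R = (PIP − Pplat)/V̇ = (31 − 28) / 0.5667 = 3.0/0.5667 = 5.294 cmH2O·s/L.
C = Vt/(Pplat − PEEP) = 425.0 / (28 − 9) = 425.0/19.0 = 22.368 mL/cmH2O.
τ = R × C = 5.294 × 0.02237 L/cmH2O = 0.1184 s.
Fraction remaining = e^(−Te/τ) = e^(−0.27/0.1184) = 0.1022; trapped volume = 425.0 × 0.1022 = 43.435 mL.
Additional alveolar pressure from trapping ≈ V_trapped / C = 43.435 / 22.368 = 1.942 cmH2O.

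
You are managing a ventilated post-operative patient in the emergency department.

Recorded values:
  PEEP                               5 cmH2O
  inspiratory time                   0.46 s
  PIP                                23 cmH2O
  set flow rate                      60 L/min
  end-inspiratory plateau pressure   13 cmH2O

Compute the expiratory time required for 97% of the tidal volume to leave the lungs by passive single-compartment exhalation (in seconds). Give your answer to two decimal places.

Flow: 60 L/min ÷ 60 = 1 L/s.
Vt = flow × Ti = 1 L/s × 0.46 s × 1000 mL/L = 460.0 mL.
R = (PIP − Pplat)/V̇ = (23 − 13) / 1 = 10.0/1 = 10.0 cmH2O·s/L.
C = Vt/(Pplat − PEEP) = 460.0 / (13 − 5) = 460.0/8.0 = 57.5 mL/cmH2O.
τ = R × C = 10.0 × 0.0575 L/cmH2O = 0.575 s.
t = −τ·ln(1 − 0.97) = −0.575·ln(0.03) = 2.016 s.

2.02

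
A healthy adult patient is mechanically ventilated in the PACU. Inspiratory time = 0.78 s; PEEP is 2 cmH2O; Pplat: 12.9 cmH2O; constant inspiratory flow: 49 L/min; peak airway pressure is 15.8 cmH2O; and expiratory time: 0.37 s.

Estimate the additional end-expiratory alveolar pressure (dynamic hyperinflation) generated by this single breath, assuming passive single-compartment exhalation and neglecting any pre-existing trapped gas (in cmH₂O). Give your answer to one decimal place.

Flow: 49 L/min ÷ 60 = 0.8167 L/s.
Vt = flow × Ti = 0.8167 L/s × 0.78 s × 1000 mL/L = 637.03 mL.
R = (PIP − Pplat)/V̇ = (15.8 − 12.9) / 0.8167 = 2.9/0.8167 = 3.551 cmH2O·s/L.
C = Vt/(Pplat − PEEP) = 637.03 / (12.9 − 2) = 637.03/10.9 = 58.443 mL/cmH2O.
τ = R × C = 3.551 × 0.05844 L/cmH2O = 0.2075 s.
Fraction remaining = e^(−Te/τ) = e^(−0.37/0.2075) = 0.1681; trapped volume = 637.03 × 0.1681 = 107.08 mL.
Additional alveolar pressure from trapping ≈ V_trapped / C = 107.08 / 58.443 = 1.832 cmH2O.

1.8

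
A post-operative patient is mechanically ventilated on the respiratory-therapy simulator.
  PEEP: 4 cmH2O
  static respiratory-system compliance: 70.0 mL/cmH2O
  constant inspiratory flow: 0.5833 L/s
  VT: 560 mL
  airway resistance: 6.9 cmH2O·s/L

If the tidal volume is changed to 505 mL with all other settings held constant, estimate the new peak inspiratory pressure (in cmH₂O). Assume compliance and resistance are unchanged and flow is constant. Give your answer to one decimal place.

PIP = Vt/C + R·V̇ + PEEP (constant-flow equation of motion).
Only the elastic term changes: ΔPIP = ΔVt / C = (505 − 560) / 70.0 = -0.7857 cmH2O.
Original PIP = 560/70.0 + 6.9×0.5833 + 4 = 16.025 cmH2O; new PIP = 16.025 + (-0.7857) = 15.239 cmH2O.

15.2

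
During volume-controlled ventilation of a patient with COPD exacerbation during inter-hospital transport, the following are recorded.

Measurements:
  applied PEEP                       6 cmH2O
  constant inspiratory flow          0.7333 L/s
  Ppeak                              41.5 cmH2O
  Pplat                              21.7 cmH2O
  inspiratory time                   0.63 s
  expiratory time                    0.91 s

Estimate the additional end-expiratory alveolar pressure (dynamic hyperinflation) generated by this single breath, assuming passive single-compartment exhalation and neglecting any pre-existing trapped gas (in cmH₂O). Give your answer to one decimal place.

Vt = flow × Ti = 0.7333 L/s × 0.63 s × 1000 mL/L = 461.98 mL.
R = (PIP − Pplat)/V̇ = (41.5 − 21.7) / 0.7333 = 19.8/0.7333 = 27.001 cmH2O·s/L.
C = Vt/(Pplat − PEEP) = 461.98 / (21.7 − 6) = 461.98/15.7 = 29.425 mL/cmH2O.
τ = R × C = 27.001 × 0.02943 L/cmH2O = 0.7946 s.
Fraction remaining = e^(−Te/τ) = e^(−0.91/0.7946) = 0.3182; trapped volume = 461.98 × 0.3182 = 147.0 mL.
Additional alveolar pressure from trapping ≈ V_trapped / C = 147.0 / 29.425 = 4.996 cmH2O.

5.0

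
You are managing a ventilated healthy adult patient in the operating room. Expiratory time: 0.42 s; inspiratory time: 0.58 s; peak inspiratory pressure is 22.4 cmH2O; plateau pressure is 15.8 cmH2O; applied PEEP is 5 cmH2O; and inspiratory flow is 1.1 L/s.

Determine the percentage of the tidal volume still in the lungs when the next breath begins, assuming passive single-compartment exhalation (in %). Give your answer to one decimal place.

30.6

Vt = flow × Ti = 1.1 L/s × 0.58 s × 1000 mL/L = 638.0 mL.
R = (PIP − Pplat)/V̇ = (22.4 − 15.8) / 1.1 = 6.6/1.1 = 6.0 cmH2O·s/L.
C = Vt/(Pplat − PEEP) = 638.0 / (15.8 − 5) = 638.0/10.8 = 59.074 mL/cmH2O.
τ = R × C = 6.0 × 0.05907 L/cmH2O = 0.3544 s.
Fraction remaining at end-expiration = e^(−Te/τ) = e^(−0.42/0.3544) = 0.3057 → 30.57%.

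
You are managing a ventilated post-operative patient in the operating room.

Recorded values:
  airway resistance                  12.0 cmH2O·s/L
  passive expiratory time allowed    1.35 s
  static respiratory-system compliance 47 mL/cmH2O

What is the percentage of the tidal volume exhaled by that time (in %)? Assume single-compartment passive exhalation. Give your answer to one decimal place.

90.9

τ = R × C = 12.0 × 47 mL/cmH2O = 12.0 × 0.047 L/cmH2O = 0.564 s.
Passive exhalation: V(t)/V₀ = e^(−t/τ) = e^(−1.35/0.564) = 0.0913.
Fraction exhaled = 1 − 0.0913 = 0.9087 → 90.87%.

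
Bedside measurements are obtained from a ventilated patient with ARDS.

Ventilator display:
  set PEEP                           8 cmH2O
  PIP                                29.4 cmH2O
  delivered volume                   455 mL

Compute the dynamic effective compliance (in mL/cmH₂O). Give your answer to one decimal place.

21.3

Dynamic compliance = Vt / (PIP − PEEP) = 455 / (29.4 − 8) = 455 / 21.4 = 21.262 mL/cmH2O.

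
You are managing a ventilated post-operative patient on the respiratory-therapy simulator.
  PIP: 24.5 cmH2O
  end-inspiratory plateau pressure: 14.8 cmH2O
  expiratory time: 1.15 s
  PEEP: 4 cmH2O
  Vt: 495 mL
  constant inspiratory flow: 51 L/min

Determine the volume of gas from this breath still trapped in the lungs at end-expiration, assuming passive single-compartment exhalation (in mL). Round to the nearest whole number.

Flow: 51 L/min ÷ 60 = 0.85 L/s.
R = (PIP − Pplat)/V̇ = (24.5 − 14.8) / 0.85 = 9.7/0.85 = 11.412 cmH2O·s/L.
C = Vt/(Pplat − PEEP) = 495.0 / (14.8 − 4) = 495.0/10.8 = 45.833 mL/cmH2O.
τ = R × C = 11.412 × 0.04583 L/cmH2O = 0.523 s.
Fraction remaining = e^(−Te/τ) = e^(−1.15/0.523) = 0.1109.
Trapped volume = 495.0 × 0.1109 = 54.896 mL.

55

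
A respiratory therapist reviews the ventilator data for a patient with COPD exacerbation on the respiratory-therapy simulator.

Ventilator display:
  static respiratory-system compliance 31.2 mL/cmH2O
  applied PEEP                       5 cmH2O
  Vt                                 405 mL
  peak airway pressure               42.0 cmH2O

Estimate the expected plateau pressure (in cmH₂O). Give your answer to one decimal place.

18.0

Pplat = PEEP + Vt / Cstat = 5 + 405 / 31.2 = 5 + 12.981 = 17.981 cmH2O.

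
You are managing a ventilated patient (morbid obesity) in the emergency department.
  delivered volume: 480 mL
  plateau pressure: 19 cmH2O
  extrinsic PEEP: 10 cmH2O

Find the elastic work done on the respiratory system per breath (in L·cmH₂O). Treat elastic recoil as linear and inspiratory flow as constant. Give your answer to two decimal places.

Elastic work ≈ ½ × (Pplat − PEEP) × Vt = 0.5 × (19 − 10) × 0.480 L = 0.5 × 9.0 × 0.480 = 2.16 L·cmH2O.

2.16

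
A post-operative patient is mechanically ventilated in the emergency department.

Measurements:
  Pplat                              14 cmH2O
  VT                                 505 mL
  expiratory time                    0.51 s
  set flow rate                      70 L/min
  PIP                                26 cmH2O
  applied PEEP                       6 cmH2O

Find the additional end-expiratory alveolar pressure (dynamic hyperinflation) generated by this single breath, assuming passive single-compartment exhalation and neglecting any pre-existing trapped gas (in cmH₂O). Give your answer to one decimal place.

3.6

Flow: 70 L/min ÷ 60 = 1.1667 L/s.
R = (PIP − Pplat)/V̇ = (26 − 14) / 1.1667 = 12.0/1.1667 = 10.285 cmH2O·s/L.
C = Vt/(Pplat − PEEP) = 505.0 / (14 − 6) = 505.0/8.0 = 63.125 mL/cmH2O.
τ = R × C = 10.285 × 0.06313 L/cmH2O = 0.6493 s.
Fraction remaining = e^(−Te/τ) = e^(−0.51/0.6493) = 0.4559; trapped volume = 505.0 × 0.4559 = 230.23 mL.
Additional alveolar pressure from trapping ≈ V_trapped / C = 230.23 / 63.125 = 3.647 cmH2O.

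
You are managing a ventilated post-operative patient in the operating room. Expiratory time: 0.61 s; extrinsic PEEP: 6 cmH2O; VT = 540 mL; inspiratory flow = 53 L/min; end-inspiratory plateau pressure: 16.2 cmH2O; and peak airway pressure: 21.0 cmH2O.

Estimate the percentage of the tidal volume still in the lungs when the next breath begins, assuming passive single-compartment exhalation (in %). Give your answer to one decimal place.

Flow: 53 L/min ÷ 60 = 0.8833 L/s.
R = (PIP − Pplat)/V̇ = (21.0 − 16.2) / 0.8833 = 4.8/0.8833 = 5.434 cmH2O·s/L.
C = Vt/(Pplat − PEEP) = 540.0 / (16.2 − 6) = 540.0/10.2 = 52.941 mL/cmH2O.
τ = R × C = 5.434 × 0.05294 L/cmH2O = 0.2877 s.
Fraction remaining at end-expiration = e^(−Te/τ) = e^(−0.61/0.2877) = 0.12 → 12.0%.

12.0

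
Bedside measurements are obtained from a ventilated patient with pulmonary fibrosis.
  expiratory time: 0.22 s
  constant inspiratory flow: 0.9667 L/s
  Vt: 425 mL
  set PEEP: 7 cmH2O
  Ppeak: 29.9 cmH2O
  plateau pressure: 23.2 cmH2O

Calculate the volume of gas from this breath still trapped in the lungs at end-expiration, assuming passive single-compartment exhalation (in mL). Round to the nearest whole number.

127

R = (PIP − Pplat)/V̇ = (29.9 − 23.2) / 0.9667 = 6.7/0.9667 = 6.931 cmH2O·s/L.
C = Vt/(Pplat − PEEP) = 425.0 / (23.2 − 7) = 425.0/16.2 = 26.235 mL/cmH2O.
τ = R × C = 6.931 × 0.02624 L/cmH2O = 0.1819 s.
Fraction remaining = e^(−Te/τ) = e^(−0.22/0.1819) = 0.2984.
Trapped volume = 425.0 × 0.2984 = 126.82 mL.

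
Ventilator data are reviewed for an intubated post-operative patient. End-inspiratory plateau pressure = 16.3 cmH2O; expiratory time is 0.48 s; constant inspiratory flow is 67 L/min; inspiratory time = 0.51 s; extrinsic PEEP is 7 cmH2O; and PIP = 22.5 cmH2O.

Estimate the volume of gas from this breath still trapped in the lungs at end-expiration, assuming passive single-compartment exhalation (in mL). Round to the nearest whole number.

139

Flow: 67 L/min ÷ 60 = 1.1167 L/s.
Vt = flow × Ti = 1.1167 L/s × 0.51 s × 1000 mL/L = 569.52 mL.
R = (PIP − Pplat)/V̇ = (22.5 − 16.3) / 1.1167 = 6.2/1.1167 = 5.552 cmH2O·s/L.
C = Vt/(Pplat − PEEP) = 569.52 / (16.3 − 7) = 569.52/9.3 = 61.239 mL/cmH2O.
τ = R × C = 5.552 × 0.06124 L/cmH2O = 0.34 s.
Fraction remaining = e^(−Te/τ) = e^(−0.48/0.34) = 0.2437.
Trapped volume = 569.52 × 0.2437 = 138.79 mL.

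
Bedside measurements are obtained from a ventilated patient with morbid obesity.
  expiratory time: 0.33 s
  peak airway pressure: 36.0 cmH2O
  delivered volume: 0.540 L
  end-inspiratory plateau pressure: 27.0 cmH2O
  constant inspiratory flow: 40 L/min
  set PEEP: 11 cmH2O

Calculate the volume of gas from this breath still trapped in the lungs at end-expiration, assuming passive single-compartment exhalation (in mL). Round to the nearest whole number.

262

Flow: 40 L/min ÷ 60 = 0.6667 L/s.
R = (PIP − Pplat)/V̇ = (36.0 − 27.0) / 0.6667 = 9.0/0.6667 = 13.499 cmH2O·s/L.
C = Vt/(Pplat − PEEP) = 540.0 / (27.0 − 11) = 540.0/16.0 = 33.75 mL/cmH2O.
τ = R × C = 13.499 × 0.03375 L/cmH2O = 0.4556 s.
Fraction remaining = e^(−Te/τ) = e^(−0.33/0.4556) = 0.4847.
Trapped volume = 540.0 × 0.4847 = 261.74 mL.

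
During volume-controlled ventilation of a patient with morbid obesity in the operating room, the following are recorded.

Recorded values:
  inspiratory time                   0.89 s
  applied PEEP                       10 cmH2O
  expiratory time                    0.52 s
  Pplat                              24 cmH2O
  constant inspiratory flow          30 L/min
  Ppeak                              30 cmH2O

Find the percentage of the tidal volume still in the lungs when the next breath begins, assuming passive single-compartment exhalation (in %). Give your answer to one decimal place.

Flow: 30 L/min ÷ 60 = 0.5 L/s.
Vt = flow × Ti = 0.5 L/s × 0.89 s × 1000 mL/L = 445.0 mL.
R = (PIP − Pplat)/V̇ = (30 − 24) / 0.5 = 6.0/0.5 = 12.0 cmH2O·s/L.
C = Vt/(Pplat − PEEP) = 445.0 / (24 − 10) = 445.0/14.0 = 31.786 mL/cmH2O.
τ = R × C = 12.0 × 0.03179 L/cmH2O = 0.3815 s.
Fraction remaining at end-expiration = e^(−Te/τ) = e^(−0.52/0.3815) = 0.2559 → 25.59%.

25.6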